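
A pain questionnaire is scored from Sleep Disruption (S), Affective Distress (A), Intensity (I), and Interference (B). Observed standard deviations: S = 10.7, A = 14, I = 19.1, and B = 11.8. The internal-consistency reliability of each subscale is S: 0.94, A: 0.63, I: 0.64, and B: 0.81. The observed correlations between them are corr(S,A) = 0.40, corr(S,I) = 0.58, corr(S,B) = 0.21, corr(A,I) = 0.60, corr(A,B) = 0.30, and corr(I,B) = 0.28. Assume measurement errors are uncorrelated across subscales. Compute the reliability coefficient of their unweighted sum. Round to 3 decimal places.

Var(S+A+I+B) = 10.7² + 14² + 19.1² + 11.8² + 2·[10.7·14·0.40 + 10.7·19.1·0.58 + 10.7·11.8·0.21 + 14·19.1·0.60 + 14·11.8·0.30 + 19.1·11.8·0.28] = 814.54 + 956.151 = 1770.69.
With uncorrelated errors the cross-covariances are all true-score covariance, so they carry over unchanged; only the diagonal terms shrink to ρᵢσᵢ².
True-score variance = [10.7²·0.94 + 14²·0.63 + 19.1²·0.64 + 11.8²·0.81] + 956.151 = 577.363 + 956.151 = 1533.51.
Reliability = 1533.51 / 1770.69 = 0.866.

0.866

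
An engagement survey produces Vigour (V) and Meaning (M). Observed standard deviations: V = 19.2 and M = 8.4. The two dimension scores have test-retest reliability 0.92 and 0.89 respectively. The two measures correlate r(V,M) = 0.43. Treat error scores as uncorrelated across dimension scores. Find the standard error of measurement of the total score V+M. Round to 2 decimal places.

Var(total) = 439.2 + 138.701 = 577.901.
True-score variance = 401.947 + 138.701 = 540.648, so reliability = 0.9355.
Error variance = 577.901 − 540.648 = 37.2528; SEM = √37.2528 = 6.10.

6.10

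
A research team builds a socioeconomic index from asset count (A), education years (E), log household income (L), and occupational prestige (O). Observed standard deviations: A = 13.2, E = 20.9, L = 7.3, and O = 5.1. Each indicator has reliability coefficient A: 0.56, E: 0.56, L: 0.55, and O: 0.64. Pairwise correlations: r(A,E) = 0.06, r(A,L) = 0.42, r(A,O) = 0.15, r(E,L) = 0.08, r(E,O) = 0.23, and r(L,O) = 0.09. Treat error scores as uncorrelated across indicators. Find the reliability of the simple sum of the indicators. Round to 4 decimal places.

0.6660

Var(A+E+L+O) = 13.2² + 20.9² + 7.3² + 5.1² + 2·[13.2·20.9·0.06 + 13.2·7.3·0.42 + 13.2·5.1·0.15 + 20.9·7.3·0.08 + 20.9·5.1·0.23 + 7.3·5.1·0.09] = 690.35 + 214.388 = 904.738.
Because errors are independent across components, Cov(Tᵢ,Tⱼ) = Cov(Xᵢ,Xⱼ); the off-diagonal part of the true-score variance is the same as above.
True-score variance = [13.2²·0.56 + 20.9²·0.56 + 7.3²·0.55 + 5.1²·0.64] + 214.388 = 388.144 + 214.388 = 602.532.
Reliability = 602.532 / 904.738 = 0.6660.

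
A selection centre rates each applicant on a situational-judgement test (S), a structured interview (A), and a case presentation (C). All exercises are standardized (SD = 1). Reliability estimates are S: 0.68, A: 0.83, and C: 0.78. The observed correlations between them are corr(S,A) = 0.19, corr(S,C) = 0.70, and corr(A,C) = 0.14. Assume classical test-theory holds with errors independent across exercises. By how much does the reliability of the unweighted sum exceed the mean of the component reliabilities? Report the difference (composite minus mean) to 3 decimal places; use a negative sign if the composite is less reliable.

Var(sum) = 3 + 2.06 = 5.06; true-score variance = 2.29 + 2.06 = 4.35; composite reliability = 0.8597.
Mean component reliability = 0.7633.
Difference = 0.8597 − 0.7633 = 0.096.

0.096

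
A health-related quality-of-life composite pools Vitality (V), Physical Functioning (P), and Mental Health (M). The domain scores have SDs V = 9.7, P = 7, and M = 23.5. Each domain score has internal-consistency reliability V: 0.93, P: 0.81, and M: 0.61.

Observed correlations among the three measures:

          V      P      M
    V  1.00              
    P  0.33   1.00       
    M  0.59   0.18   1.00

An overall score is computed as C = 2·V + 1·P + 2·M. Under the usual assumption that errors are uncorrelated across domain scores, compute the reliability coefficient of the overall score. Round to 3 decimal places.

0.771

Var(C) = 2²·9.7² + 7² + 2²·23.5² + 2·[2·9.7·7·0.33 + 4·9.7·23.5·0.59 + 2·7·23.5·0.18] = 2634.36 + 1283.99 = 3918.35.
With uncorrelated errors the cross-covariances are all true-score covariance, so they carry over unchanged; only the diagonal terms shrink to ρᵢσᵢ².
True-score variance = [2²·9.7²·0.93 + 7²·0.81 + 2²·23.5²·0.61] + 1283.99 = 1737.19 + 1283.99 = 3021.19.
Reliability = 3021.19 / 3918.35 = 0.771.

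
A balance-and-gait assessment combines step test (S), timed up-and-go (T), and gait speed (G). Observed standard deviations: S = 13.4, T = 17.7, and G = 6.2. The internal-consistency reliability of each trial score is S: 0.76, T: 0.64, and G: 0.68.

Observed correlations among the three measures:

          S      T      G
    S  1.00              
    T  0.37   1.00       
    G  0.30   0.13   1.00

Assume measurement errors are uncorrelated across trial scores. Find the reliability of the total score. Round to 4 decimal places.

0.7858

Var(S+T+G) = 13.4² + 17.7² + 6.2² + 2·[13.4·17.7·0.37 + 13.4·6.2·0.30 + 17.7·6.2·0.13] = 531.29 + 253.894 = 785.184.
With uncorrelated errors the cross-covariances are all true-score covariance, so they carry over unchanged; only the diagonal terms shrink to ρᵢσᵢ².
True-score variance = [13.4²·0.76 + 17.7²·0.64 + 6.2²·0.68] + 253.894 = 363.11 + 253.894 = 617.004.
Reliability = 617.004 / 785.184 = 0.7858.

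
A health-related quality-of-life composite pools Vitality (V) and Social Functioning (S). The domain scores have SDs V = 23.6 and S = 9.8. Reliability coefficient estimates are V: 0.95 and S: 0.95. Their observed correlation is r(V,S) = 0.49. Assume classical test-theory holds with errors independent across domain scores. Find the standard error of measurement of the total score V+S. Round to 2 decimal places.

Var(total) = 653 + 226.654 = 879.654.
True-score variance = 620.35 + 226.654 = 847.004, so reliability = 0.9629.
Error variance = 879.654 − 847.004 = 32.65; SEM = √32.65 = 5.71.

5.71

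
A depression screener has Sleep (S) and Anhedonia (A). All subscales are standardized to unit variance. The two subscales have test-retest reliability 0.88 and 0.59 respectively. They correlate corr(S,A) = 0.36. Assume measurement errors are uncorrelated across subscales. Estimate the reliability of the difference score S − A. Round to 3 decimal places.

0.586

Var(S−A) = 1 + 1 − 2·0.36 = 2 − 0.72 = 1.28.
With uncorrelated errors the cross-covariances are all true-score covariance, so they carry over unchanged; only the diagonal terms shrink to ρᵢσᵢ².
True-score variance = [0.88 + 0.59] − 0.72 = 1.47 − 0.72 = 0.75.
Reliability = 0.75 / 1.28 = 0.586.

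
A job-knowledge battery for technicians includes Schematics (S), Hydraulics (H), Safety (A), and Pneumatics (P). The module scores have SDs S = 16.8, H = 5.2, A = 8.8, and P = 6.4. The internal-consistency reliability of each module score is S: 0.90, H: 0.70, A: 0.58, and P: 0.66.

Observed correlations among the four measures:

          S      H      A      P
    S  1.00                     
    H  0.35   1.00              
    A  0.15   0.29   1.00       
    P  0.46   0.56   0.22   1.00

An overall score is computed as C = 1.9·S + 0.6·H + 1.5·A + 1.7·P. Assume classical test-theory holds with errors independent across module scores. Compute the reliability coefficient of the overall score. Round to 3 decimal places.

0.889

Var(C) = 1.9²·16.8² + 0.6²·5.2² + 1.5²·8.8² + 1.7²·6.4² + 2·[1.14·16.8·5.2·0.35 + 2.85·16.8·8.8·0.15 + 3.23·16.8·6.4·0.46 + 0.9·5.2·8.8·0.29 + 1.02·5.2·6.4·0.56 + 2.55·8.8·6.4·0.22] = 1321.24 + 640.72 = 1961.95.
With uncorrelated errors the cross-covariances are all true-score covariance, so they carry over unchanged; only the diagonal terms shrink to ρᵢσᵢ².
True-score variance = [1.9²·16.8²·0.90 + 0.6²·5.2²·0.70 + 1.5²·8.8²·0.58 + 1.7²·6.4²·0.66] + 640.72 = 1103 + 640.72 = 1743.72.
Reliability = 1743.72 / 1961.95 = 0.889.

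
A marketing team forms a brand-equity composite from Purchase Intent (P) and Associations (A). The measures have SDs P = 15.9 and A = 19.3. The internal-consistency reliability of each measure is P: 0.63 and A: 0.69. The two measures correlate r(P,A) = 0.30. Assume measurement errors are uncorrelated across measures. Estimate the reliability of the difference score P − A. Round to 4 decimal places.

Var(P−A) = 15.9² + 19.3² − 2·15.9·19.3·0.30 = 625.3 − 184.122 = 441.178.
Because errors are independent across components, Cov(Tᵢ,Tⱼ) = Cov(Xᵢ,Xⱼ); the off-diagonal part of the true-score variance is the same as above.
True-score variance = [15.9²·0.63 + 19.3²·0.69] − 184.122 = 416.288 − 184.122 = 232.166.
Reliability = 232.166 / 441.178 = 0.5262.

0.5262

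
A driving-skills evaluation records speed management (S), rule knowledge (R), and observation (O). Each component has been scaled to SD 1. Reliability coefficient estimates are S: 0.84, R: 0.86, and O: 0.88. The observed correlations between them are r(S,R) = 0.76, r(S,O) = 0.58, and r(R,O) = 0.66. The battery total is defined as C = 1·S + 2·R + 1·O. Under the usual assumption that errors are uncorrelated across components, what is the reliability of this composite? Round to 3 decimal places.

Var(C) = 1 + 2² + 1 + 2·[2·0.76 + 0.58 + 2·0.66] = 6 + 6.84 = 12.84.
Because errors are independent across components, Cov(Tᵢ,Tⱼ) = Cov(Xᵢ,Xⱼ); the off-diagonal part of the true-score variance is the same as above.
True-score variance = [0.84 + 2²·0.86 + 0.88] + 6.84 = 5.16 + 6.84 = 12.
Reliability = 12 / 12.84 = 0.935.

0.935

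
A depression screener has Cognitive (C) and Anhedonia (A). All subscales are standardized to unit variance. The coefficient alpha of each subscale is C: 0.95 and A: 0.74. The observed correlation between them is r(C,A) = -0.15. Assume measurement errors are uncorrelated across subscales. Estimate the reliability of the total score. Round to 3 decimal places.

Var(C+A) = 2 + 2·[(-0.15)] = 2 − 0.3 = 1.7.
Because errors are independent across components, Cov(Tᵢ,Tⱼ) = Cov(Xᵢ,Xⱼ); the off-diagonal part of the true-score variance is the same as above.
True-score variance = [0.95 + 0.74] − 0.3 = 1.69 − 0.3 = 1.39.
Reliability = 1.39 / 1.7 = 0.818.

0.818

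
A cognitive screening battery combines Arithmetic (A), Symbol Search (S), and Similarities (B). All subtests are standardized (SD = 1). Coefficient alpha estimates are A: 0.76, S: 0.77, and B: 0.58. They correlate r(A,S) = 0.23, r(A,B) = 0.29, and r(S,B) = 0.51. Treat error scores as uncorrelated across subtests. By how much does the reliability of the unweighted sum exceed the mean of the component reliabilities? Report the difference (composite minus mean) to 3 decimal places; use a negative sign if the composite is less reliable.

Var(sum) = 3 + 2.06 = 5.06; true-score variance = 2.11 + 2.06 = 4.17; composite reliability = 0.8241.
Mean component reliability = 0.7033.
Difference = 0.8241 − 0.7033 = 0.121.

0.121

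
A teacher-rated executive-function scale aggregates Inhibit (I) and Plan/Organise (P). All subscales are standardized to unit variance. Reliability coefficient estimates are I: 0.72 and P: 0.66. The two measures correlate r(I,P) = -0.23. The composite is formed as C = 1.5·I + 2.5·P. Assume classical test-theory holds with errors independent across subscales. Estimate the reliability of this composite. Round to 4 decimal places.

Var(C) = 1.5² + 2.5² + 2·[3.75·(-0.23)] = 8.5 − 1.725 = 6.775.
Because errors are independent across components, Cov(Tᵢ,Tⱼ) = Cov(Xᵢ,Xⱼ); the off-diagonal part of the true-score variance is the same as above.
True-score variance = [1.5²·0.72 + 2.5²·0.66] − 1.725 = 5.745 − 1.725 = 4.02.
Reliability = 4.02 / 6.775 = 0.5934.

0.5934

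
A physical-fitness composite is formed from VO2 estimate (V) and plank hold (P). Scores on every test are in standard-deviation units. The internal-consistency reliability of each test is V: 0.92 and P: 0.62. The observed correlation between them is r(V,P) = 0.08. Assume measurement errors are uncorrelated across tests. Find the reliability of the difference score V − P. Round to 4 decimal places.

0.7500

Var(V−P) = 1 + 1 − 2·0.08 = 2 − 0.16 = 1.84.
With uncorrelated errors the cross-covariances are all true-score covariance, so they carry over unchanged; only the diagonal terms shrink to ρᵢσᵢ².
True-score variance = [0.92 + 0.62] − 0.16 = 1.54 − 0.16 = 1.38.
Reliability = 1.38 / 1.84 = 0.7500.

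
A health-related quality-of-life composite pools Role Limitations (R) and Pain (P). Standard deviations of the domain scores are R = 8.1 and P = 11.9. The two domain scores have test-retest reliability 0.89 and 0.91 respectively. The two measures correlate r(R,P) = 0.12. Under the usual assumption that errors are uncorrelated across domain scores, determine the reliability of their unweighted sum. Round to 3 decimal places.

Var(R+P) = 8.1² + 11.9² + 2·[8.1·11.9·0.12] = 207.22 + 23.1336 = 230.354.
With uncorrelated errors the cross-covariances are all true-score covariance, so they carry over unchanged; only the diagonal terms shrink to ρᵢσᵢ².
True-score variance = [8.1²·0.89 + 11.9²·0.91] + 23.1336 = 187.258 + 23.1336 = 210.392.
Reliability = 210.392 / 230.354 = 0.913.

0.913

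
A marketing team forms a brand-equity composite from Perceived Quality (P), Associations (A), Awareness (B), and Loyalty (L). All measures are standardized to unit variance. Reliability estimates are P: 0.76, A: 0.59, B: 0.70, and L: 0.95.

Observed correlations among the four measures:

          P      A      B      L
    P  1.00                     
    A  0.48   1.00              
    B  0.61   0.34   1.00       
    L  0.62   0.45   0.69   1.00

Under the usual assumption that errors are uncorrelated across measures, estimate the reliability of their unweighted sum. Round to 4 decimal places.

Var(P+A+B+L) = 4 + 2·[0.48 + 0.61 + 0.62 + 0.34 + 0.45 + 0.69] = 4 + 6.38 = 10.38.
With uncorrelated errors the cross-covariances are all true-score covariance, so they carry over unchanged; only the diagonal terms shrink to ρᵢσᵢ².
True-score variance = [0.76 + 0.59 + 0.70 + 0.95] + 6.38 = 3 + 6.38 = 9.38.
Reliability = 9.38 / 10.38 = 0.9037.

0.9037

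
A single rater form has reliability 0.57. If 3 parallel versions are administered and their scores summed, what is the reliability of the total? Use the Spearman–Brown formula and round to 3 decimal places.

0.799

ρ_k = kρ / (1 + (k−1)ρ) = 3·0.57 / (1 + 2·0.57) = 1.710 / 2.140 = 0.799.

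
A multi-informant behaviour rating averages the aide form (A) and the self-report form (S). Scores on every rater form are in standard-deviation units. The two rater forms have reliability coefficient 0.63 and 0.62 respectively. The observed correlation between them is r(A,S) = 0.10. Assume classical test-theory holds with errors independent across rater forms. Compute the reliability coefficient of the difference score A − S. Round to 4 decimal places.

Var(A−S) = 1 + 1 − 2·0.10 = 2 − 0.2 = 1.8.
Under uncorrelated errors the observed covariances equal the true-score covariances, so only the own-variance terms attenuate.
True-score variance = [0.63 + 0.62] − 0.2 = 1.25 − 0.2 = 1.05.
Reliability = 1.05 / 1.8 = 0.5833.

0.5833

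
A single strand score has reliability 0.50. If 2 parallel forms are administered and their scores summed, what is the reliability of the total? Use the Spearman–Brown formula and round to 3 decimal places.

0.667

ρ_k = kρ / (1 + (k−1)ρ) = 2·0.50 / (1 + 1·0.50) = 1.000 / 1.500 = 0.667.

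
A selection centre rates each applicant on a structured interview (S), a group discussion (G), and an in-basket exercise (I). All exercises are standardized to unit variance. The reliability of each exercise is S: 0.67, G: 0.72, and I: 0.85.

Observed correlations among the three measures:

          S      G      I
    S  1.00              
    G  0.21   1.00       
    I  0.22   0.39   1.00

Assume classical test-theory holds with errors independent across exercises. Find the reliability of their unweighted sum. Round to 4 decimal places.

Var(S+G+I) = 3 + 2·[0.21 + 0.22 + 0.39] = 3 + 1.64 = 4.64.
Because errors are independent across components, Cov(Tᵢ,Tⱼ) = Cov(Xᵢ,Xⱼ); the off-diagonal part of the true-score variance is the same as above.
True-score variance = [0.67 + 0.72 + 0.85] + 1.64 = 2.24 + 1.64 = 3.88.
Reliability = 3.88 / 4.64 = 0.8362.

0.8362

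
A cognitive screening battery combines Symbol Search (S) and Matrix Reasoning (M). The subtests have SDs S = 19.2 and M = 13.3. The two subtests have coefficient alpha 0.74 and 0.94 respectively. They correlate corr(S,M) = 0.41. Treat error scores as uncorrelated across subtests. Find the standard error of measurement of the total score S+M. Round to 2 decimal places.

Var(total) = 545.53 + 209.395 = 754.925.
True-score variance = 439.07 + 209.395 = 648.465, so reliability = 0.8590.
Error variance = 754.925 − 648.465 = 106.46; SEM = √106.46 = 10.32.

10.32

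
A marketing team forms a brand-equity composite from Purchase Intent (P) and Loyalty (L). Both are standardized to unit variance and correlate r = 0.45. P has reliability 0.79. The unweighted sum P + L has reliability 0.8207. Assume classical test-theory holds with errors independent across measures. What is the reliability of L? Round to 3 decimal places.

0.690

Var(P+L) = 2 + 2·0.45 = 2.900.
True-score variance = ρ_P + ρ_L + 2·0.45, so 0.8207 = (0.79 + ρ_L + 0.90) / 2.900.
ρ_L = 0.8207·2.900 − 0.79 − 0.90 = 0.690.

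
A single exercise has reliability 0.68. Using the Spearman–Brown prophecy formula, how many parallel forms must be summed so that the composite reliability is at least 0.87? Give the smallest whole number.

k ≥ ρ*(1−ρ₁)/(ρ₁(1−ρ*)) = 0.87·0.32 / (0.68·0.13) = 3.149.
Smallest integer k = 4.

4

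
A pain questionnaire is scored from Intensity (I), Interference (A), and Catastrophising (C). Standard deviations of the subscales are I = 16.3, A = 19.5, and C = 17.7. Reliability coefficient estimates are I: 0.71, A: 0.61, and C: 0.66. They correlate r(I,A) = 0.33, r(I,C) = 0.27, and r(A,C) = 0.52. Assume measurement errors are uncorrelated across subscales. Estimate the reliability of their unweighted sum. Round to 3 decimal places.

0.803

Var(I+A+C) = 16.3² + 19.5² + 17.7² + 2·[16.3·19.5·0.33 + 16.3·17.7·0.27 + 19.5·17.7·0.52] = 959.23 + 724.532 = 1683.76.
With uncorrelated errors the cross-covariances are all true-score covariance, so they carry over unchanged; only the diagonal terms shrink to ρᵢσᵢ².
True-score variance = [16.3²·0.71 + 19.5²·0.61 + 17.7²·0.66] + 724.532 = 627.364 + 724.532 = 1351.9.
Reliability = 1351.9 / 1683.76 = 0.803.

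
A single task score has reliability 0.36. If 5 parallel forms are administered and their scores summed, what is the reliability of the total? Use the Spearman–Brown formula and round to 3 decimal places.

0.738

ρ_k = kρ / (1 + (k−1)ρ) = 5·0.36 / (1 + 4·0.36) = 1.800 / 2.440 = 0.738.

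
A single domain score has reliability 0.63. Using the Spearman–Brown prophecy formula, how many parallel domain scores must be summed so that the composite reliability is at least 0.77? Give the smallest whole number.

k ≥ ρ*(1−ρ₁)/(ρ₁(1−ρ*)) = 0.77·0.37 / (0.63·0.23) = 1.966.
Smallest integer k = 2.

2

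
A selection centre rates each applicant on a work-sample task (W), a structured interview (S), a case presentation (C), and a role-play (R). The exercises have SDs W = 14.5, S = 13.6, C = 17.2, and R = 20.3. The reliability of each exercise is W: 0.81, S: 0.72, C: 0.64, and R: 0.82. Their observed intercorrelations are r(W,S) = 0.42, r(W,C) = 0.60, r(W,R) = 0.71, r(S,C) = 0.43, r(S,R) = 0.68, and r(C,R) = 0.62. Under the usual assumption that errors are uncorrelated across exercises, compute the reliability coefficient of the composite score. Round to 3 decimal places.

Var(W+S+C+R) = 14.5² + 13.6² + 17.2² + 20.3² + 2·[14.5·13.6·0.42 + 14.5·17.2·0.60 + 14.5·20.3·0.71 + 13.6·17.2·0.43 + 13.6·20.3·0.68 + 17.2·20.3·0.62] = 1103.14 + 1892.5 = 2995.64.
Because errors are independent across components, Cov(Tᵢ,Tⱼ) = Cov(Xᵢ,Xⱼ); the off-diagonal part of the true-score variance is the same as above.
True-score variance = [14.5²·0.81 + 13.6²·0.72 + 17.2²·0.64 + 20.3²·0.82] + 1892.5 = 830.725 + 1892.5 = 2723.23.
Reliability = 2723.23 / 2995.64 = 0.909.

0.909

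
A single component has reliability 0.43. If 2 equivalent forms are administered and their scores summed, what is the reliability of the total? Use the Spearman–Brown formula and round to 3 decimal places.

0.601

ρ_k = kρ / (1 + (k−1)ρ) = 2·0.43 / (1 + 1·0.43) = 0.860 / 1.430 = 0.601.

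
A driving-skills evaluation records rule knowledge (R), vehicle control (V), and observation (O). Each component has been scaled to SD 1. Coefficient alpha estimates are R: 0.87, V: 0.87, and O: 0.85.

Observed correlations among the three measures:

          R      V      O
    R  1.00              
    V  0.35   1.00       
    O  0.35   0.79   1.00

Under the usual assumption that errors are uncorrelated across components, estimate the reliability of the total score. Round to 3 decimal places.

Var(R+V+O) = 3 + 2·[0.35 + 0.35 + 0.79] = 3 + 2.98 = 5.98.
Under uncorrelated errors the observed covariances equal the true-score covariances, so only the own-variance terms attenuate.
True-score variance = [0.87 + 0.87 + 0.85] + 2.98 = 2.59 + 2.98 = 5.57.
Reliability = 5.57 / 5.98 = 0.931.

0.931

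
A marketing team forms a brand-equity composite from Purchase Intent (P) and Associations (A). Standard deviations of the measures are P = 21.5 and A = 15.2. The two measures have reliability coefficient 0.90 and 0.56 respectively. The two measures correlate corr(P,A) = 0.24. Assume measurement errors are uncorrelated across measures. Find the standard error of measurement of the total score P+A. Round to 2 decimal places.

12.16

Var(total) = 693.29 + 156.864 = 850.154.
True-score variance = 545.407 + 156.864 = 702.271, so reliability = 0.8261.
Error variance = 850.154 − 702.271 = 147.883; SEM = √147.883 = 12.16.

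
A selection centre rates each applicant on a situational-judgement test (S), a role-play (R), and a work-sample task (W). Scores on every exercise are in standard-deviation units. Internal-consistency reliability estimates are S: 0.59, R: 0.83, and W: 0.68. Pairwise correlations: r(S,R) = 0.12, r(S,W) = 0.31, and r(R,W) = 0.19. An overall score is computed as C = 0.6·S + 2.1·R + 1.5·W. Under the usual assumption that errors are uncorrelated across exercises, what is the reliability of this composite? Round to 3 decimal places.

Var(C) = 0.6² + 2.1² + 1.5² + 2·[1.26·0.12 + 0.9·0.31 + 3.15·0.19] = 7.02 + 2.0574 = 9.0774.
Under uncorrelated errors the observed covariances equal the true-score covariances, so only the own-variance terms attenuate.
True-score variance = [0.6²·0.59 + 2.1²·0.83 + 1.5²·0.68] + 2.0574 = 5.4027 + 2.0574 = 7.4601.
Reliability = 7.4601 / 9.0774 = 0.822.

0.822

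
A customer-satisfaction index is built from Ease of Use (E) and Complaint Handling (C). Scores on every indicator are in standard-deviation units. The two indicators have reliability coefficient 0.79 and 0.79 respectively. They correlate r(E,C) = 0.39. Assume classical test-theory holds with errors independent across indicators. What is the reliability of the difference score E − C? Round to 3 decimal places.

0.656

Var(E−C) = 1 + 1 − 2·0.39 = 2 − 0.78 = 1.22.
Under uncorrelated errors the observed covariances equal the true-score covariances, so only the own-variance terms attenuate.
True-score variance = [0.79 + 0.79] − 0.78 = 1.58 − 0.78 = 0.8.
Reliability = 0.8 / 1.22 = 0.656.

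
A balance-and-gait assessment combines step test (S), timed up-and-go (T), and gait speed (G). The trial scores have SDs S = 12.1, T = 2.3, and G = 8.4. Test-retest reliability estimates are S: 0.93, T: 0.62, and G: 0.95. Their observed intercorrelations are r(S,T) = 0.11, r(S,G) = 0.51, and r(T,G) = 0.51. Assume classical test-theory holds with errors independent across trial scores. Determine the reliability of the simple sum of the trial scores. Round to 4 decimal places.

0.9551

Var(S+T+G) = 12.1² + 2.3² + 8.4² + 2·[12.1·2.3·0.11 + 12.1·8.4·0.51 + 2.3·8.4·0.51] = 222.26 + 129.502 = 351.762.
Under uncorrelated errors the observed covariances equal the true-score covariances, so only the own-variance terms attenuate.
True-score variance = [12.1²·0.93 + 2.3²·0.62 + 8.4²·0.95] + 129.502 = 206.473 + 129.502 = 335.975.
Reliability = 335.975 / 351.762 = 0.9551.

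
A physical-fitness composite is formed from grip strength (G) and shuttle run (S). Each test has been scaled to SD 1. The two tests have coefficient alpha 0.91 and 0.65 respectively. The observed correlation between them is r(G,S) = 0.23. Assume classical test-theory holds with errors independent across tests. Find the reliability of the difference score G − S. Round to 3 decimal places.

Var(G−S) = 1 + 1 − 2·0.23 = 2 − 0.46 = 1.54.
Because errors are independent across components, Cov(Tᵢ,Tⱼ) = Cov(Xᵢ,Xⱼ); the off-diagonal part of the true-score variance is the same as above.
True-score variance = [0.91 + 0.65] − 0.46 = 1.56 − 0.46 = 1.1.
Reliability = 1.1 / 1.54 = 0.714.

0.714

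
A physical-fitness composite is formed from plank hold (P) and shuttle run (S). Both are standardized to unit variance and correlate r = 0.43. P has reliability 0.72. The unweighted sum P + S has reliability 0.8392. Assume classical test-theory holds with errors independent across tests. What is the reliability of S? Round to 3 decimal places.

Var(P+S) = 2 + 2·0.43 = 2.860.
True-score variance = ρ_P + ρ_S + 2·0.43, so 0.8392 = (0.72 + ρ_S + 0.86) / 2.860.
ρ_S = 0.8392·2.860 − 0.72 − 0.86 = 0.820.

0.820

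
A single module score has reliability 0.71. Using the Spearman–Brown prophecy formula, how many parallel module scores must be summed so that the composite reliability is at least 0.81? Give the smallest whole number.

2

k ≥ ρ*(1−ρ₁)/(ρ₁(1−ρ*)) = 0.81·0.29 / (0.71·0.19) = 1.741.
Smallest integer k = 2.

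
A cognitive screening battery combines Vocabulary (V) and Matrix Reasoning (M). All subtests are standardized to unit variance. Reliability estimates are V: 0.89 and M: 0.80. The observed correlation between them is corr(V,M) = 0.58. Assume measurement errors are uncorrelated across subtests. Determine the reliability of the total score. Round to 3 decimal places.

0.902

Var(V+M) = 2 + 2·[0.58] = 2 + 1.16 = 3.16.
Under uncorrelated errors the observed covariances equal the true-score covariances, so only the own-variance terms attenuate.
True-score variance = [0.89 + 0.80] + 1.16 = 1.69 + 1.16 = 2.85.
Reliability = 2.85 / 3.16 = 0.902.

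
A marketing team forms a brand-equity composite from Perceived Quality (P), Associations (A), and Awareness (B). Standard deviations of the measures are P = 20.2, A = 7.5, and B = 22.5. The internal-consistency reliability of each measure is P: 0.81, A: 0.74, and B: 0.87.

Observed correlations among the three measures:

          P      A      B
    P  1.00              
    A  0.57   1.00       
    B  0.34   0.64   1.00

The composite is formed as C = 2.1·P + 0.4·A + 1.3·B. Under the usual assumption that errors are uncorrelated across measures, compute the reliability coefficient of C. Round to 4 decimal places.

0.8790

Var(C) = 2.1²·20.2² + 0.4²·7.5² + 1.3²·22.5² + 2·[0.84·20.2·7.5·0.57 + 2.73·20.2·22.5·0.34 + 0.52·7.5·22.5·0.64] = 2664.02 + 1101.13 = 3765.15.
Because errors are independent across components, Cov(Tᵢ,Tⱼ) = Cov(Xᵢ,Xⱼ); the off-diagonal part of the true-score variance is the same as above.
True-score variance = [2.1²·20.2²·0.81 + 0.4²·7.5²·0.74 + 1.3²·22.5²·0.87] + 1101.13 = 2208.56 + 1101.13 = 3309.69.
Reliability = 3309.69 / 3765.15 = 0.8790.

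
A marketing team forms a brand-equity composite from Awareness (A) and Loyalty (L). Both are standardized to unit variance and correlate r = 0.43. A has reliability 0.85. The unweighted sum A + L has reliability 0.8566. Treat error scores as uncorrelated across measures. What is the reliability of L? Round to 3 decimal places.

Var(A+L) = 2 + 2·0.43 = 2.860.
True-score variance = ρ_A + ρ_L + 2·0.43, so 0.8566 = (0.85 + ρ_L + 0.86) / 2.860.
ρ_L = 0.8566·2.860 − 0.85 − 0.86 = 0.740.

0.740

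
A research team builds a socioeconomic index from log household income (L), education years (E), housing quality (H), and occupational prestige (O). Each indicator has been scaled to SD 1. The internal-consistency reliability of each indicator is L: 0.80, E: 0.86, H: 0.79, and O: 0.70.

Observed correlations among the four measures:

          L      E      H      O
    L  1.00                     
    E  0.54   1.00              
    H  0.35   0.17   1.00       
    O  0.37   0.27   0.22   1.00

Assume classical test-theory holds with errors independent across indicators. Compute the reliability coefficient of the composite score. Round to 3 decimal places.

Var(L+E+H+O) = 4 + 2·[0.54 + 0.35 + 0.37 + 0.17 + 0.27 + 0.22] = 4 + 3.84 = 7.84.
With uncorrelated errors the cross-covariances are all true-score covariance, so they carry over unchanged; only the diagonal terms shrink to ρᵢσᵢ².
True-score variance = [0.80 + 0.86 + 0.79 + 0.70] + 3.84 = 3.15 + 3.84 = 6.99.
Reliability = 6.99 / 7.84 = 0.892.

0.892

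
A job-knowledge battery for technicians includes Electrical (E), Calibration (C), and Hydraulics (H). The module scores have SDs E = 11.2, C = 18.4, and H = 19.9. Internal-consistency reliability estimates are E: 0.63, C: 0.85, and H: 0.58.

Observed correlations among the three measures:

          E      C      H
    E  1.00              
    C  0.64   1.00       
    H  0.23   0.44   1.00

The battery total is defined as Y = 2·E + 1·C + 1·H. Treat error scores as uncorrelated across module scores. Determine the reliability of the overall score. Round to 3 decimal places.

Var(Y) = 2²·11.2² + 18.4² + 19.9² + 2·[2·11.2·18.4·0.64 + 2·11.2·19.9·0.23 + 18.4·19.9·0.44] = 1236.33 + 1054.84 = 2291.17.
With uncorrelated errors the cross-covariances are all true-score covariance, so they carry over unchanged; only the diagonal terms shrink to ρᵢσᵢ².
True-score variance = [2²·11.2²·0.63 + 18.4²·0.85 + 19.9²·0.58] + 1054.84 = 833.571 + 1054.84 = 1888.41.
Reliability = 1888.41 / 2291.17 = 0.824.

0.824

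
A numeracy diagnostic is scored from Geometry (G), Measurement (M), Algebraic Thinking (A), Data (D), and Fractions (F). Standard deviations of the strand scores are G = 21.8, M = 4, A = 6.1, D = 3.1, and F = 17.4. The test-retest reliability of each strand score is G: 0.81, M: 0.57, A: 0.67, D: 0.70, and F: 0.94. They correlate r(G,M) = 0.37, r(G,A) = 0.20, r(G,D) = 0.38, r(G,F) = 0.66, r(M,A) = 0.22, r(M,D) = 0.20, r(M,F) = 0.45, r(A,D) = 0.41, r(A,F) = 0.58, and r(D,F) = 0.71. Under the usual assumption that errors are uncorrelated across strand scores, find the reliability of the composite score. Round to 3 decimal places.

0.928

Var(G+M+A+D+F) = 21.8² + 4² + 6.1² + 3.1² + 17.4² + 2·[21.8·4·0.37 + 21.8·6.1·0.20 + 21.8·3.1·0.38 + 21.8·17.4·0.66 + 4·6.1·0.22 + 4·3.1·0.20 + 4·17.4·0.45 + 6.1·3.1·0.41 + 6.1·17.4·0.58 + 3.1·17.4·0.71] = 840.82 + 963.343 = 1804.16.
With uncorrelated errors the cross-covariances are all true-score covariance, so they carry over unchanged; only the diagonal terms shrink to ρᵢσᵢ².
True-score variance = [21.8²·0.81 + 4²·0.57 + 6.1²·0.67 + 3.1²·0.70 + 17.4²·0.94] + 963.343 = 710.316 + 963.343 = 1673.66.
Reliability = 1673.66 / 1804.16 = 0.928.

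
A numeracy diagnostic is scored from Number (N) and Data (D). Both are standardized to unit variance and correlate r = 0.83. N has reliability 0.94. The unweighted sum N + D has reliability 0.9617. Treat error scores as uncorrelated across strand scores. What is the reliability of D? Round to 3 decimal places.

0.920

Var(N+D) = 2 + 2·0.83 = 3.660.
True-score variance = ρ_N + ρ_D + 2·0.83, so 0.9617 = (0.94 + ρ_D + 1.66) / 3.660.
ρ_D = 0.9617·3.660 − 0.94 − 1.66 = 0.920.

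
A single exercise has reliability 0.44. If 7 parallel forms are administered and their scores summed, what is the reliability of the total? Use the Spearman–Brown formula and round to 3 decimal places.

ρ_k = kρ / (1 + (k−1)ρ) = 7·0.44 / (1 + 6·0.44) = 3.080 / 3.640 = 0.846.

0.846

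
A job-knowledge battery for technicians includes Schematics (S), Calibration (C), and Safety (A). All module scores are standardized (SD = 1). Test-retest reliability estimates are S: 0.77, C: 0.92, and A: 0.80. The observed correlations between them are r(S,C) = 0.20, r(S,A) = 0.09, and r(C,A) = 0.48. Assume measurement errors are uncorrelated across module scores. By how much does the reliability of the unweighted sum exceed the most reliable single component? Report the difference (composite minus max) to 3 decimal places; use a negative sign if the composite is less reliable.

-0.032

Var(sum) = 3 + 1.54 = 4.54; true-score variance = 2.49 + 1.54 = 4.03; composite reliability = 0.8877.
Max component reliability = 0.9200.
Difference = 0.8877 − 0.9200 = -0.032.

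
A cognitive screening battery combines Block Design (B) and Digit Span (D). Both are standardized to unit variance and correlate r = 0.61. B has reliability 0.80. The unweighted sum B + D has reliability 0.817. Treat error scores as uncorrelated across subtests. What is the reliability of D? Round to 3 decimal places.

Var(B+D) = 2 + 2·0.61 = 3.220.
True-score variance = ρ_B + ρ_D + 2·0.61, so 0.817 = (0.80 + ρ_D + 1.22) / 3.220.
ρ_D = 0.817·3.220 − 0.80 − 1.22 = 0.611.

0.611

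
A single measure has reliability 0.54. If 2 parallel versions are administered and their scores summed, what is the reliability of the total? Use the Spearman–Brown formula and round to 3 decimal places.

0.701

ρ_k = kρ / (1 + (k−1)ρ) = 2·0.54 / (1 + 1·0.54) = 1.080 / 1.540 = 0.701.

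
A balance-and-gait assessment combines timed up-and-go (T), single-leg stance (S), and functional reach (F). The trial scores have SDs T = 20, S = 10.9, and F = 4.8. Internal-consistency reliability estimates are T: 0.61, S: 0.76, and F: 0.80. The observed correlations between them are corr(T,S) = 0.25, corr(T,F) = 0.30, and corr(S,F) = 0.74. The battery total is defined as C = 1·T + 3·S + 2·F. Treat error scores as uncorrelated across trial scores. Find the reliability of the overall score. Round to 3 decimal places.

0.825

Var(C) = 20² + 3²·10.9² + 2²·4.8² + 2·[3·20·10.9·0.25 + 2·20·4.8·0.30 + 6·10.9·4.8·0.74] = 1561.45 + 906.802 = 2468.25.
Because errors are independent across components, Cov(Tᵢ,Tⱼ) = Cov(Xᵢ,Xⱼ); the off-diagonal part of the true-score variance is the same as above.
True-score variance = [20²·0.61 + 3²·10.9²·0.76 + 2²·4.8²·0.80] + 906.802 = 1130.39 + 906.802 = 2037.19.
Reliability = 2037.19 / 2468.25 = 0.825.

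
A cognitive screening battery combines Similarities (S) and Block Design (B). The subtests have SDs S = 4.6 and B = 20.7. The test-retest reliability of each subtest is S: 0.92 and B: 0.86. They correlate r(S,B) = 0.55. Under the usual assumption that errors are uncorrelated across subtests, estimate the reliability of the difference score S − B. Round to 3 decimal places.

Var(S−B) = 4.6² + 20.7² − 2·4.6·20.7·0.55 = 449.65 − 104.742 = 344.908.
Because errors are independent across components, Cov(Tᵢ,Tⱼ) = Cov(Xᵢ,Xⱼ); the off-diagonal part of the true-score variance is the same as above.
True-score variance = [4.6²·0.92 + 20.7²·0.86] − 104.742 = 387.969 − 104.742 = 283.227.
Reliability = 283.227 / 344.908 = 0.821.

0.821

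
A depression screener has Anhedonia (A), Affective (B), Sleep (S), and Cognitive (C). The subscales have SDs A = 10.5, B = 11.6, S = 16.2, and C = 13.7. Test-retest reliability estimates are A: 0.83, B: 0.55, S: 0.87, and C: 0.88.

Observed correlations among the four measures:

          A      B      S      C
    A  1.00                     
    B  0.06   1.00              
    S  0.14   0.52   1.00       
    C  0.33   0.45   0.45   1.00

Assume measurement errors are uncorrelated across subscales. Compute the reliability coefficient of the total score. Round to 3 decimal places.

Var(A+B+S+C) = 10.5² + 11.6² + 16.2² + 13.7² + 2·[10.5·11.6·0.06 + 10.5·16.2·0.14 + 10.5·13.7·0.33 + 11.6·16.2·0.52 + 11.6·13.7·0.45 + 16.2·13.7·0.45] = 694.94 + 695.396 = 1390.34.
Because errors are independent across components, Cov(Tᵢ,Tⱼ) = Cov(Xᵢ,Xⱼ); the off-diagonal part of the true-score variance is the same as above.
True-score variance = [10.5²·0.83 + 11.6²·0.55 + 16.2²·0.87 + 13.7²·0.88] + 695.396 = 559.005 + 695.396 = 1254.4.
Reliability = 1254.4 / 1390.34 = 0.902.

0.902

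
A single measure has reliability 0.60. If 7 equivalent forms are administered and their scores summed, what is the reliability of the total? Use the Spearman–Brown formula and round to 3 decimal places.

0.913

ρ_k = kρ / (1 + (k−1)ρ) = 7·0.60 / (1 + 6·0.60) = 4.200 / 4.600 = 0.913.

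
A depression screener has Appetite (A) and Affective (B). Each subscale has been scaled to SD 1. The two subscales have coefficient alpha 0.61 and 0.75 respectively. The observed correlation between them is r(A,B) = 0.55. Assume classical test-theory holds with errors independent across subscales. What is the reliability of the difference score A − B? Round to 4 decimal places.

0.2889

Var(A−B) = 1 + 1 − 2·0.55 = 2 − 1.1 = 0.9.
Because errors are independent across components, Cov(Tᵢ,Tⱼ) = Cov(Xᵢ,Xⱼ); the off-diagonal part of the true-score variance is the same as above.
True-score variance = [0.61 + 0.75] − 1.1 = 1.36 − 1.1 = 0.26.
Reliability = 0.26 / 0.9 = 0.2889.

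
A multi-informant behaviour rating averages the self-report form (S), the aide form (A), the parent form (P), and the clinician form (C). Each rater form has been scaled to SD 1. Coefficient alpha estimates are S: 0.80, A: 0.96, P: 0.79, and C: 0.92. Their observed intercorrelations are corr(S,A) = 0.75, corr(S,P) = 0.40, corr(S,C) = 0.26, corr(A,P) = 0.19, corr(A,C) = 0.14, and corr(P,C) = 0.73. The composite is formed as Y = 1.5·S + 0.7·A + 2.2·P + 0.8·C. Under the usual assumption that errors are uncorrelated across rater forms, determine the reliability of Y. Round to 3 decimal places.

0.906

Var(Y) = 1.5² + 0.7² + 2.2² + 0.8² + 2·[1.05·0.75 + 3.3·0.40 + 1.2·0.26 + 1.54·0.19 + 0.56·0.14 + 1.76·0.73] = 8.22 + 8.1506 = 16.3706.
With uncorrelated errors the cross-covariances are all true-score covariance, so they carry over unchanged; only the diagonal terms shrink to ρᵢσᵢ².
True-score variance = [1.5²·0.80 + 0.7²·0.96 + 2.2²·0.79 + 0.8²·0.92] + 8.1506 = 6.6828 + 8.1506 = 14.8334.
Reliability = 14.8334 / 16.3706 = 0.906.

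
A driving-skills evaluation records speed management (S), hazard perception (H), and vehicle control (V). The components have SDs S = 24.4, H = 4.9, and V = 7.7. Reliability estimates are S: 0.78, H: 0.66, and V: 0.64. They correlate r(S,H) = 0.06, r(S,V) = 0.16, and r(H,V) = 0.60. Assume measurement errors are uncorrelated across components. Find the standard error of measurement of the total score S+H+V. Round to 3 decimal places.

Var(total) = 678.66 + 119.745 = 798.405.
True-score variance = 518.173 + 119.745 = 637.918, so reliability = 0.7990.
Error variance = 798.405 − 637.918 = 160.487; SEM = √160.487 = 12.668.

12.668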